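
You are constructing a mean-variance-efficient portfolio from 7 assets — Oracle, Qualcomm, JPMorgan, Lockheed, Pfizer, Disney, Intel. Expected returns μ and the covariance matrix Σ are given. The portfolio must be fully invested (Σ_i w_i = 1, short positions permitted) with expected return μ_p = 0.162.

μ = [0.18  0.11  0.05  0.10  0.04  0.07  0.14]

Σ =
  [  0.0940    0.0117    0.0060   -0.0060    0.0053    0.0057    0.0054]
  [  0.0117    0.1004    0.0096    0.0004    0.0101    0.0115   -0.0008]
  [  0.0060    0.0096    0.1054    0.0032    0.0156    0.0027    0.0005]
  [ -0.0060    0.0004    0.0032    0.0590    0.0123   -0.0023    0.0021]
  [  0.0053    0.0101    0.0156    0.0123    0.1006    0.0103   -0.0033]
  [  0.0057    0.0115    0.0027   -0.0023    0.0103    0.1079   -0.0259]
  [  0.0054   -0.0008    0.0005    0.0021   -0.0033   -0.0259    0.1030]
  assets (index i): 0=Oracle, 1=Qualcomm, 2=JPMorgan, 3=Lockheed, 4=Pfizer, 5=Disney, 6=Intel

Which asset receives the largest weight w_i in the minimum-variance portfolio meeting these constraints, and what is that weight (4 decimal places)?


Oracle (0.4754)

u=Σ⁻¹μ = [1.7912  0.7786  0.2278  1.8577  -0.0780  0.8596  1.4460]
v=Σ⁻¹𝟙 = [8.8244  6.5841  6.8126  16.3740  5.0546  10.6195  11.7626]
a=μᵀu=0.864725  b=𝟙ᵀu=6.882979  c=𝟙ᵀv=66.031674  D=ac−b²=9.723852
λ₁=(c·0.162−b)/D = (66.031674·0.162−6.882979)/9.723852 = 0.392247
λ₂=(a−b·0.162)/D = (0.864725−6.882979·0.162)/9.723852 = -0.025743
w* = 0.392247·u + -0.025743·v:
  w_0 = 0.392247·1.7912 + -0.025743·8.8244 = 0.4754  (Oracle)
  w_1 = 0.392247·0.7786 + -0.025743·6.5841 = 0.1359  (Qualcomm)
  w_2 = 0.392247·0.2278 + -0.025743·6.8126 = -0.0860  (JPMorgan)
  w_3 = 0.392247·1.8577 + -0.025743·16.3740 = 0.3072  (Lockheed)
  w_4 = 0.392247·-0.0780 + -0.025743·5.0546 = -0.1607  (Pfizer)
  w_5 = 0.392247·0.8596 + -0.025743·10.6195 = 0.0638  (Disney)
  w_6 = 0.392247·1.4460 + -0.025743·11.7626 = 0.2644  (Intel)
Σw_i=1.0000  μᵀw=0.1620
σ²=wᵀΣw=λ₁·μ_p+λ₂ = 0.392247·0.162 + -0.025743 = 0.037801 ≈ 0.0378


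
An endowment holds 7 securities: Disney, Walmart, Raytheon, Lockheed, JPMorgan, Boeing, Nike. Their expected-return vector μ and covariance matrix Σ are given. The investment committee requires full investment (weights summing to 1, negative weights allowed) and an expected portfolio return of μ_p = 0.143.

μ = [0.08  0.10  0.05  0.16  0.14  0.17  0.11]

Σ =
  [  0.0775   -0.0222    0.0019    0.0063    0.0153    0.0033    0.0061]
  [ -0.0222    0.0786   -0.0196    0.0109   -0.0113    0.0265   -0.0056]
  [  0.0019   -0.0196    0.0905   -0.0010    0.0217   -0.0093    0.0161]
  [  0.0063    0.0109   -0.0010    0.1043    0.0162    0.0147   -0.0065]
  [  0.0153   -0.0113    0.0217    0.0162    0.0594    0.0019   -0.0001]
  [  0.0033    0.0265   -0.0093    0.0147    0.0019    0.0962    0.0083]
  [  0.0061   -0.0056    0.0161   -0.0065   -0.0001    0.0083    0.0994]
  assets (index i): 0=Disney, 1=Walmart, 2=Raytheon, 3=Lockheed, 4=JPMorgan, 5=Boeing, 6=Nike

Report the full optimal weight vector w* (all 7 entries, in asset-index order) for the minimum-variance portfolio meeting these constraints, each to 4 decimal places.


0.0338  0.1232  -0.0538  0.1662  0.3551  0.2176  0.1579

p=Σ⁻¹μ = [0.8357  1.4507  0.2986  0.9329  2.0209  1.0938  1.0604]
q=Σ⁻¹𝟙 = [14.9190  20.0199  11.3205  4.9606  11.2064  3.7534  8.4613]
a=μᵀp=0.961629  b=𝟙ᵀp=7.692960  c=𝟙ᵀq=74.641173  D=ac−b²=12.595512
λ₁=(c·0.143−b)/D = (74.641173·0.143−7.692960)/12.595512 = 0.236650
λ₂=(a−b·0.143)/D = (0.961629−7.692960·0.143)/12.595512 = -0.010993
w* = 0.236650·p + -0.010993·q:
  w_0 = 0.236650·0.8357 + -0.010993·14.9190 = 0.0338  (Disney)
  w_1 = 0.236650·1.4507 + -0.010993·20.0199 = 0.1232  (Walmart)
  w_2 = 0.236650·0.2986 + -0.010993·11.3205 = -0.0538  (Raytheon)
  w_3 = 0.236650·0.9329 + -0.010993·4.9606 = 0.1662  (Lockheed)
  w_4 = 0.236650·2.0209 + -0.010993·11.2064 = 0.3551  (JPMorgan)
  w_5 = 0.236650·1.0938 + -0.010993·3.7534 = 0.2176  (Boeing)
  w_6 = 0.236650·1.0604 + -0.010993·8.4613 = 0.1579  (Nike)
Σw_i=1.0000  μᵀw=0.1430
σ²=wᵀΣw=λ₁·μ_p+λ₂ = 0.236650·0.143 + -0.010993 = 0.022848 ≈ 0.0228


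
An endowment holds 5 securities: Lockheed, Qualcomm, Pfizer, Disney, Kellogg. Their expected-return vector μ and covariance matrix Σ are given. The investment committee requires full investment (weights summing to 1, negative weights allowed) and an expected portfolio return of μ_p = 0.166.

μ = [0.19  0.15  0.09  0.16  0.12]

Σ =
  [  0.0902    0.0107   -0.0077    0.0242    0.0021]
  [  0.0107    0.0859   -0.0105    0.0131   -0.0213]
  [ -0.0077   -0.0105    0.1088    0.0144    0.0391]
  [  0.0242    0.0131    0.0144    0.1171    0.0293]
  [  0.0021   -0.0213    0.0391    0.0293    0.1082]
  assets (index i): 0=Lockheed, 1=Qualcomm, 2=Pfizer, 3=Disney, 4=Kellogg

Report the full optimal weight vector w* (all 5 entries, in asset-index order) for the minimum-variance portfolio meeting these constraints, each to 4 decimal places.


g=Σ⁻¹μ = [1.8087  1.8007  0.6898  0.4411  1.0597]
h=Σ⁻¹𝟙 = [9.4492  13.1522  7.8956  2.0854  8.2299]
a=μᵀg=0.873586  b=𝟙ᵀg=5.800039  c=𝟙ᵀh=40.812329  D=ac−b²=2.012641
λ₁=(c·0.166−b)/D = (40.812329·0.166−5.800039)/2.012641 = 0.484342
λ₂=(a−b·0.166)/D = (0.873586−5.800039·0.166)/2.012641 = -0.044330
w* = 0.484342·g + -0.044330·h:
  w_0 = 0.484342·1.8087 + -0.044330·9.4492 = 0.4571  (Lockheed)
  w_1 = 0.484342·1.8007 + -0.044330·13.1522 = 0.2891  (Qualcomm)
  w_2 = 0.484342·0.6898 + -0.044330·7.8956 = -0.0159  (Pfizer)
  w_3 = 0.484342·0.4411 + -0.044330·2.0854 = 0.1212  (Disney)
  w_4 = 0.484342·1.0597 + -0.044330·8.2299 = 0.1484  (Kellogg)
Σw_i=1.0000  μᵀw=0.1660
σ²=wᵀΣw=λ₁·μ_p+λ₂ = 0.484342·0.166 + -0.044330 = 0.036071 ≈ 0.0361

0.4571  0.2891  -0.0159  0.1212  0.1484


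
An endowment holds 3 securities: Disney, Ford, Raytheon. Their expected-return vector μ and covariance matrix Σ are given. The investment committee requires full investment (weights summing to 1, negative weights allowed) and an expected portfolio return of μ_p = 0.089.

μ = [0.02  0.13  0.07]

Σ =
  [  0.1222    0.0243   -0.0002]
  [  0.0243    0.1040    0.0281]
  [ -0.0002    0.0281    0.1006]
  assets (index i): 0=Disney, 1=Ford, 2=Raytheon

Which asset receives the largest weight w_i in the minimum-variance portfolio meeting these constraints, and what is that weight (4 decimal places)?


u=Σ⁻¹μ = [-0.0676  1.1658  0.3701]
v=Σ⁻¹𝟙 = [7.0623  5.7063  8.3605]
a=μᵀu=0.176107  b=𝟙ᵀu=1.468301  c=𝟙ᵀv=21.129069  D=ac−b²=1.565059
λ₁=(c·0.089−b)/D = (21.129069·0.089−1.468301)/1.565059 = 0.263368
λ₂=(a−b·0.089)/D = (0.176107−1.468301·0.089)/1.565059 = 0.029026
w* = 0.263368·u + 0.029026·v:
  w_0 = 0.263368·-0.0676 + 0.029026·7.0623 = 0.1872  (Disney)
  w_1 = 0.263368·1.1658 + 0.029026·5.7063 = 0.4727  (Ford)
  w_2 = 0.263368·0.3701 + 0.029026·8.3605 = 0.3401  (Raytheon)
Σw_i=1.0000  μᵀw=0.0890
σ²=wᵀΣw=λ₁·μ_p+λ₂ = 0.263368·0.089 + 0.029026 = 0.052466 ≈ 0.0525

Ford (0.4727)


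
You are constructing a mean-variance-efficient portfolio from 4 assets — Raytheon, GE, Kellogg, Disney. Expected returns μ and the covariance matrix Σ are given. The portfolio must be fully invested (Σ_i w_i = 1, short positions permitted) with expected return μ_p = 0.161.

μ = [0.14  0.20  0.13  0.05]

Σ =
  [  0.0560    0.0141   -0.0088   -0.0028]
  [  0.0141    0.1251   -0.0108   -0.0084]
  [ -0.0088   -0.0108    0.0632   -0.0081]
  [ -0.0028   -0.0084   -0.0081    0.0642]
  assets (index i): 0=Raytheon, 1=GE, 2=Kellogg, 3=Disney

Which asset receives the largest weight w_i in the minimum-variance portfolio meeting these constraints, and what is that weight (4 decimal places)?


Kellogg (0.3774)

u=Σ⁻¹μ = [2.6120  1.6530  2.8920  1.4739]
v=Σ⁻¹𝟙 = [20.1854  9.0659  22.8127  20.5211]
a=μᵀu=1.145925  b=𝟙ᵀu=8.630839  c=𝟙ᵀv=72.585104  D=ac−b²=8.685697
λ₁=(c·0.161−b)/D = (72.585104·0.161−8.630839)/8.685697 = 0.351769
λ₂=(a−b·0.161)/D = (1.145925−8.630839·0.161)/8.685697 = -0.028051
w* = 0.351769·u + -0.028051·v:
  w_0 = 0.351769·2.6120 + -0.028051·20.1854 = 0.3526  (Raytheon)
  w_1 = 0.351769·1.6530 + -0.028051·9.0659 = 0.3272  (GE)
  w_2 = 0.351769·2.8920 + -0.028051·22.8127 = 0.3774  (Kellogg)
  w_3 = 0.351769·1.4739 + -0.028051·20.5211 = -0.0572  (Disney)
Σw_i=1.0000  μᵀw=0.1610
σ²=wᵀΣw=λ₁·μ_p+λ₂ = 0.351769·0.161 + -0.028051 = 0.028584 ≈ 0.0286


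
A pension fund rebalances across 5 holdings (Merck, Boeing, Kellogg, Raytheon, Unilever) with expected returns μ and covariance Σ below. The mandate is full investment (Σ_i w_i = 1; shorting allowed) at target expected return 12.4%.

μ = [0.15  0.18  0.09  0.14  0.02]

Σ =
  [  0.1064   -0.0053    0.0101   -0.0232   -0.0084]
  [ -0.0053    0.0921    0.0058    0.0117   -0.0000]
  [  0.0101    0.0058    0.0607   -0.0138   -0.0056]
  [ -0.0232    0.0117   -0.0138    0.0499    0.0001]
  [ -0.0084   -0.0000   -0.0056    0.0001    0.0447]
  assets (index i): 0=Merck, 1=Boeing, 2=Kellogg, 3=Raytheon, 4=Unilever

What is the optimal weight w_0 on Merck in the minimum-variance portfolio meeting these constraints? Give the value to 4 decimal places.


0.2042

x=Σ⁻¹μ = [2.2679  1.4419  1.9961  4.0717  1.1146]
y=Σ⁻¹𝟙 = [16.8995  6.2082  23.1403  32.7842  28.3728]
a=μᵀx=1.371724  b=𝟙ᵀx=10.892287  c=𝟙ᵀy=107.405079  D=ac−b²=28.688235
λ₁=(c·0.124−b)/D = (107.405079·0.124−10.892287)/28.688235 = 0.084562
λ₂=(a−b·0.124)/D = (1.371724−10.892287·0.124)/28.688235 = 0.000735
w* = 0.084562·x + 0.000735·y:
  w_0 = 0.084562·2.2679 + 0.000735·16.8995 = 0.2042  (Merck)
  w_1 = 0.084562·1.4419 + 0.000735·6.2082 = 0.1265  (Boeing)
  w_2 = 0.084562·1.9961 + 0.000735·23.1403 = 0.1858  (Kellogg)
  w_3 = 0.084562·4.0717 + 0.000735·32.7842 = 0.3684  (Raytheon)
  w_4 = 0.084562·1.1146 + 0.000735·28.3728 = 0.1151  (Unilever)
Σw_i=1.0000  μᵀw=0.1240
σ²=wᵀΣw=λ₁·μ_p+λ₂ = 0.084562·0.124 + 0.000735 = 0.011221 ≈ 0.0112


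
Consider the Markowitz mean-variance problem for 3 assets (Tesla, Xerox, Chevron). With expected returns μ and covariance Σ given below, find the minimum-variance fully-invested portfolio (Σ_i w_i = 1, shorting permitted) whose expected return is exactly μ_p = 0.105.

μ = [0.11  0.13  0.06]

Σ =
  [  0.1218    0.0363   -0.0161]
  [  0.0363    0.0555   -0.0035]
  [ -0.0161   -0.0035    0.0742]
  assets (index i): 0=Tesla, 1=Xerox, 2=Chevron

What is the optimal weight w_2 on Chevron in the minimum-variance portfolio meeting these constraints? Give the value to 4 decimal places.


p=Σ⁻¹μ = [0.3949  2.1468  0.9956]
q=Σ⁻¹𝟙 = [5.7018  15.2621  15.4342]
a=μᵀp=0.382263  b=𝟙ᵀp=3.537316  c=𝟙ᵀq=36.398030  D=ac−b²=1.401008
λ₁=(c·0.105−b)/D = (36.398030·0.105−3.537316)/1.401008 = 0.203052
λ₂=(a−b·0.105)/D = (0.382263−3.537316·0.105)/1.401008 = 0.007741
w* = 0.203052·p + 0.007741·q:
  w_0 = 0.203052·0.3949 + 0.007741·5.7018 = 0.1243  (Tesla)
  w_1 = 0.203052·2.1468 + 0.007741·15.2621 = 0.5541  (Xerox)
  w_2 = 0.203052·0.9956 + 0.007741·15.4342 = 0.3216  (Chevron)
Σw_i=1.0000  μᵀw=0.1050
σ²=wᵀΣw=λ₁·μ_p+λ₂ = 0.203052·0.105 + 0.007741 = 0.029061 ≈ 0.0291

0.3216


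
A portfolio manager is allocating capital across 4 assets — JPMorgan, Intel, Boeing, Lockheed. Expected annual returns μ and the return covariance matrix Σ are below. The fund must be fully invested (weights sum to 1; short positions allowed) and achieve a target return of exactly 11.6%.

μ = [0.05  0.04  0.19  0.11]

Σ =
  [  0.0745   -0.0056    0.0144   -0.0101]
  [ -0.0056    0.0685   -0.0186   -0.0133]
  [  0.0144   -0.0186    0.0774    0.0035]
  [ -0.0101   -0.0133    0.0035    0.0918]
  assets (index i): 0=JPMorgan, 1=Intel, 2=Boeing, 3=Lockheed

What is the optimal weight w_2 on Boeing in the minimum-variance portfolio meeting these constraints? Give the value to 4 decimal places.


0.3951

g=Σ⁻¹μ = [0.4590  1.6218  2.6967  1.3809]
h=Σ⁻¹𝟙 = [14.2871  22.8047  15.0549  15.1951]
a=μᵀg=0.752093  b=𝟙ᵀg=6.158439  c=𝟙ᵀh=67.341817  D=ac−b²=12.720958
λ₁=(c·0.116−b)/D = (67.341817·0.116−6.158439)/12.720958 = 0.129960
λ₂=(a−b·0.116)/D = (0.752093−6.158439·0.116)/12.720958 = 0.002965
w* = 0.129960·g + 0.002965·h:
  w_0 = 0.129960·0.4590 + 0.002965·14.2871 = 0.1020  (JPMorgan)
  w_1 = 0.129960·1.6218 + 0.002965·22.8047 = 0.2784  (Intel)
  w_2 = 0.129960·2.6967 + 0.002965·15.0549 = 0.3951  (Boeing)
  w_3 = 0.129960·1.3809 + 0.002965·15.1951 = 0.2245  (Lockheed)
Σw_i=1.0000  μᵀw=0.1160
σ²=wᵀΣw=λ₁·μ_p+λ₂ = 0.129960·0.116 + 0.002965 = 0.018040 ≈ 0.0180


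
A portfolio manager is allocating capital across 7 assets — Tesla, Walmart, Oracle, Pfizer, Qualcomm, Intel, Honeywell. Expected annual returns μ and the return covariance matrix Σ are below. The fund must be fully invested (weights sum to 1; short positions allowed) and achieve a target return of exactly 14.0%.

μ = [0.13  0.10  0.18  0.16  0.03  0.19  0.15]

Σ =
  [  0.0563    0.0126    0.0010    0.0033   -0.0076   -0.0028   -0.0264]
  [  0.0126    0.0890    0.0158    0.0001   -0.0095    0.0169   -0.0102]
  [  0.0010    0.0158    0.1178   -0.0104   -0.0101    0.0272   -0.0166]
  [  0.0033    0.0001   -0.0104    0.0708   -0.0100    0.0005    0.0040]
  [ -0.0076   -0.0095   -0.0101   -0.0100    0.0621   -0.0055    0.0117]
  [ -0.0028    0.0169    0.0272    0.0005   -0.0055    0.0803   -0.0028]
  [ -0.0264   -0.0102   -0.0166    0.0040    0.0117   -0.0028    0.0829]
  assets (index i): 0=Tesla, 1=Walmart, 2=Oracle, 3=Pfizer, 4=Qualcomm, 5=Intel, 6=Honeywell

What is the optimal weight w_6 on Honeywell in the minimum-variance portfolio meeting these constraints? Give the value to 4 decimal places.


0.2084

p=Σ⁻¹μ = [3.8260  0.3882  1.7420  2.3169  1.2413  2.0101  3.2053]
q=Σ⁻¹𝟙 = [27.9536  8.1056  11.0806  16.3396  22.2116  10.1067  20.5990]
a=μᵀp=2.120425  b=𝟙ᵀp=14.729826  c=𝟙ᵀq=116.396569  D=ac−b²=29.842397
λ₁=(c·0.140−b)/D = (116.396569·0.140−14.729826)/29.842397 = 0.052465
λ₂=(a−b·0.140)/D = (2.120425−14.729826·0.140)/29.842397 = 0.001952
w* = 0.052465·p + 0.001952·q:
  w_0 = 0.052465·3.8260 + 0.001952·27.9536 = 0.2553  (Tesla)
  w_1 = 0.052465·0.3882 + 0.001952·8.1056 = 0.0362  (Walmart)
  w_2 = 0.052465·1.7420 + 0.001952·11.0806 = 0.1130  (Oracle)
  w_3 = 0.052465·2.3169 + 0.001952·16.3396 = 0.1535  (Pfizer)
  w_4 = 0.052465·1.2413 + 0.001952·22.2116 = 0.1085  (Qualcomm)
  w_5 = 0.052465·2.0101 + 0.001952·10.1067 = 0.1252  (Intel)
  w_6 = 0.052465·3.2053 + 0.001952·20.5990 = 0.2084  (Honeywell)
Σw_i=1.0000  μᵀw=0.1400
σ²=wᵀΣw=λ₁·μ_p+λ₂ = 0.052465·0.140 + 0.001952 = 0.009297 ≈ 0.0093


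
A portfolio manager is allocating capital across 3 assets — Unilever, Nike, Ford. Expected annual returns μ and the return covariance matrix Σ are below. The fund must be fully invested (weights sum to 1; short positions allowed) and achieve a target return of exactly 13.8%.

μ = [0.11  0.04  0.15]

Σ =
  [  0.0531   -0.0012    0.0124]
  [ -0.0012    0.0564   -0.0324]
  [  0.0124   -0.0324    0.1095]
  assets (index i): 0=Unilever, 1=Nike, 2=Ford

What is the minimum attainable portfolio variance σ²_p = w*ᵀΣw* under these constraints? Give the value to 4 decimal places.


0.0592

x=Σ⁻¹μ = [1.7175  1.7120  1.6819]
y=Σ⁻¹𝟙 = [15.8712  26.8451  15.2783]
a=μᵀx=0.509692  b=𝟙ᵀx=5.111391  c=𝟙ᵀy=57.994674  D=ac−b²=3.433093
λ₁=(c·0.138−b)/D = (57.994674·0.138−5.111391)/3.433093 = 0.842352
λ₂=(a−b·0.138)/D = (0.509692−5.111391·0.138)/3.433093 = -0.056998
w* = 0.842352·x + -0.056998·y:
  w_0 = 0.842352·1.7175 + -0.056998·15.8712 = 0.5421  (Unilever)
  w_1 = 0.842352·1.7120 + -0.056998·26.8451 = -0.0880  (Nike)
  w_2 = 0.842352·1.6819 + -0.056998·15.2783 = 0.5459  (Ford)
Σw_i=1.0000  μᵀw=0.1380
σ²=wᵀΣw=λ₁·μ_p+λ₂ = 0.842352·0.138 + -0.056998 = 0.059246 ≈ 0.0592


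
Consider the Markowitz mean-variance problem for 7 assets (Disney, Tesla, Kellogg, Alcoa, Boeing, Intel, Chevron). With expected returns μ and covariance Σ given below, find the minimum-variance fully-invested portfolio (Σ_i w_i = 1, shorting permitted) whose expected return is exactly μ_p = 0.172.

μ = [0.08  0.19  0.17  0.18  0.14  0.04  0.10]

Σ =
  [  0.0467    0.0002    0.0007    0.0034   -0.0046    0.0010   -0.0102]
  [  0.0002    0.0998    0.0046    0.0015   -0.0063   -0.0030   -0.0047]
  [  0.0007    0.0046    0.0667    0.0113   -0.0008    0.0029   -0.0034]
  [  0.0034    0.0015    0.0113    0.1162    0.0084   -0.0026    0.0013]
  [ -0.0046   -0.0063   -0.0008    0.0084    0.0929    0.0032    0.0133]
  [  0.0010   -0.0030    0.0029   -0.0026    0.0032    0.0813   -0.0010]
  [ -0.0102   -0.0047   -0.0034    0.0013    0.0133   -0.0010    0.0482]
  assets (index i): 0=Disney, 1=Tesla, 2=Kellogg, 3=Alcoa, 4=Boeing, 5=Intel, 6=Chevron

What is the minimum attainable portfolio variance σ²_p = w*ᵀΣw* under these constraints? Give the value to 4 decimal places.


0.0236

x=Σ⁻¹μ = [2.2588  1.9905  2.3221  1.1201  1.2937  0.4709  2.5332]
y=Σ⁻¹𝟙 = [27.0597  11.3686  13.8787  5.6936  8.2886  12.0719  26.3705]
a=μᵀx=1.608560  b=𝟙ᵀx=11.989364  c=𝟙ᵀy=104.731641  D=ac−b²=24.722326
λ₁=(c·0.172−b)/D = (104.731641·0.172−11.989364)/24.722326 = 0.243686
λ₂=(a−b·0.172)/D = (1.608560−11.989364·0.172)/24.722326 = -0.018348
w* = 0.243686·x + -0.018348·y:
  w_0 = 0.243686·2.2588 + -0.018348·27.0597 = 0.0539  (Disney)
  w_1 = 0.243686·1.9905 + -0.018348·11.3686 = 0.2765  (Tesla)
  w_2 = 0.243686·2.3221 + -0.018348·13.8787 = 0.3112  (Kellogg)
  w_3 = 0.243686·1.1201 + -0.018348·5.6936 = 0.1685  (Alcoa)
  w_4 = 0.243686·1.2937 + -0.018348·8.2886 = 0.1632  (Boeing)
  w_5 = 0.243686·0.4709 + -0.018348·12.0719 = -0.1067  (Intel)
  w_6 = 0.243686·2.5332 + -0.018348·26.3705 = 0.1334  (Chevron)
Σw_i=1.0000  μᵀw=0.1720
σ²=wᵀΣw=λ₁·μ_p+λ₂ = 0.243686·0.172 + -0.018348 = 0.023566 ≈ 0.0236


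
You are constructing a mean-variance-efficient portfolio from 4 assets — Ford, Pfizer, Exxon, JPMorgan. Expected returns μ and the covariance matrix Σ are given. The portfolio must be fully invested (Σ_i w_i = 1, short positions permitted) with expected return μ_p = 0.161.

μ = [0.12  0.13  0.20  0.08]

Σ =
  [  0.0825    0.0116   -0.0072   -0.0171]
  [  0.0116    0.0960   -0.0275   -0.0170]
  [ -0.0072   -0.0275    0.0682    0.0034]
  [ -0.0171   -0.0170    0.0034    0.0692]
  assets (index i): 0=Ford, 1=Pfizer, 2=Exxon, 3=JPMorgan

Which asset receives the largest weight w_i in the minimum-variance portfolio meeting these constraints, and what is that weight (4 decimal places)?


g=Σ⁻¹μ = [1.8665  2.6709  4.1033  2.0719]
h=Σ⁻¹𝟙 = [16.0035  18.9231  22.8893  21.9296]
a=μᵀg=1.557619  b=𝟙ᵀg=10.712657  c=𝟙ᵀh=79.745556  D=ac−b²=9.452155
λ₁=(c·0.161−b)/D = (79.745556·0.161−10.712657)/9.452155 = 0.224962
λ₂=(a−b·0.161)/D = (1.557619−10.712657·0.161)/9.452155 = -0.017681
w* = 0.224962·g + -0.017681·h:
  w_0 = 0.224962·1.8665 + -0.017681·16.0035 = 0.1370  (Ford)
  w_1 = 0.224962·2.6709 + -0.017681·18.9231 = 0.2663  (Pfizer)
  w_2 = 0.224962·4.1033 + -0.017681·22.8893 = 0.5184  (Exxon)
  w_3 = 0.224962·2.0719 + -0.017681·21.9296 = 0.0784  (JPMorgan)
Σw_i=1.0000  μᵀw=0.1610
σ²=wᵀΣw=λ₁·μ_p+λ₂ = 0.224962·0.161 + -0.017681 = 0.018538 ≈ 0.0185

Exxon (0.5184)


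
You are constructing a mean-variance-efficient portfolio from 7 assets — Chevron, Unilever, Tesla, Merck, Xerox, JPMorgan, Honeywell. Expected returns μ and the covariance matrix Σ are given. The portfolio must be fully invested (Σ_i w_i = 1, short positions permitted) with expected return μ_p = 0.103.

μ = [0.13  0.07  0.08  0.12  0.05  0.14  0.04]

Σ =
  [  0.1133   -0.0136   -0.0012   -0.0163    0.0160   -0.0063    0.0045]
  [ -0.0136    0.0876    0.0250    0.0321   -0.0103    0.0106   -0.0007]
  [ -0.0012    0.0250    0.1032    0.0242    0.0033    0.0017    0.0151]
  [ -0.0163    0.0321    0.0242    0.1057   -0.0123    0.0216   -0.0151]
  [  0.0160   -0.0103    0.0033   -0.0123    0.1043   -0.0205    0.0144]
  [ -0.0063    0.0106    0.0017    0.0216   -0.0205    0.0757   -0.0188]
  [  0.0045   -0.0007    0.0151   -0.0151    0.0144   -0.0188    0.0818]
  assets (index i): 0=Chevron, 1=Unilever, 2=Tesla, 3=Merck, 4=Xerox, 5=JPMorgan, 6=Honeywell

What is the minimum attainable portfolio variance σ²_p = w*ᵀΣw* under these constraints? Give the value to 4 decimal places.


u=Σ⁻¹μ = [1.3152  0.4221  0.2830  0.9371  0.6986  2.0352  0.8858]
v=Σ⁻¹𝟙 = [9.7825  8.6212  3.1952  7.4685  11.0956  17.2342  14.5570]
a=μᵀu=0.690896  b=𝟙ᵀu=6.576892  c=𝟙ᵀv=71.954245  D=ac−b²=6.457416
λ₁=(c·0.103−b)/D = (71.954245·0.103−6.576892)/6.457416 = 0.129215
λ₂=(a−b·0.103)/D = (0.690896−6.576892·0.103)/6.457416 = 0.002087
w* = 0.129215·u + 0.002087·v:
  w_0 = 0.129215·1.3152 + 0.002087·9.7825 = 0.1904  (Chevron)
  w_1 = 0.129215·0.4221 + 0.002087·8.6212 = 0.0725  (Unilever)
  w_2 = 0.129215·0.2830 + 0.002087·3.1952 = 0.0432  (Tesla)
  w_3 = 0.129215·0.9371 + 0.002087·7.4685 = 0.1367  (Merck)
  w_4 = 0.129215·0.6986 + 0.002087·11.0956 = 0.1134  (Xerox)
  w_5 = 0.129215·2.0352 + 0.002087·17.2342 = 0.2989  (JPMorgan)
  w_6 = 0.129215·0.8858 + 0.002087·14.5570 = 0.1448  (Honeywell)
Σw_i=1.0000  μᵀw=0.1030
σ²=wᵀΣw=λ₁·μ_p+λ₂ = 0.129215·0.103 + 0.002087 = 0.015396 ≈ 0.0154

0.0154


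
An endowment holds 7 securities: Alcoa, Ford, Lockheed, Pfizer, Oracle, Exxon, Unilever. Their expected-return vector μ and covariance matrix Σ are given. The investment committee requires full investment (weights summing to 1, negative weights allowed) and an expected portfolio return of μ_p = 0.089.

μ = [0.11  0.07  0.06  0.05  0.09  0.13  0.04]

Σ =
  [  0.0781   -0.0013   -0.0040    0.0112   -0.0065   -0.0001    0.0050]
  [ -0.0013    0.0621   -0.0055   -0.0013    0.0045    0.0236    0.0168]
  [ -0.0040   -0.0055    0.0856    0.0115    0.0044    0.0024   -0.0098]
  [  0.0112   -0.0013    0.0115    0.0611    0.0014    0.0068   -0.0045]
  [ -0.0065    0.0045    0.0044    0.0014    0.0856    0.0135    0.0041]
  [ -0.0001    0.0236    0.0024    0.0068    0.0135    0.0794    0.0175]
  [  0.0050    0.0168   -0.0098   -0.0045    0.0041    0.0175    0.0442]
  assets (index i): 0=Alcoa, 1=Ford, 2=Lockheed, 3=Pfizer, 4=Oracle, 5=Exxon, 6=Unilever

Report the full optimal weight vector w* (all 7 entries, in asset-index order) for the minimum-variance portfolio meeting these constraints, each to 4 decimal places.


p=Σ⁻¹μ = [1.4851  0.6710  0.7076  0.2784  0.8906  1.2208  0.1012]
q=Σ⁻¹𝟙 = [11.3235  11.0224  12.8553  13.1319  9.8593  1.7978  19.7149]
a=μᵀp=0.509611  b=𝟙ᵀp=5.354702  c=𝟙ᵀq=79.704972  D=ac−b²=11.945701
λ₁=(c·0.089−b)/D = (79.704972·0.089−5.354702)/11.945701 = 0.145579
λ₂=(a−b·0.089)/D = (0.509611−5.354702·0.089)/11.945701 = 0.002766
w* = 0.145579·p + 0.002766·q:
  w_0 = 0.145579·1.4851 + 0.002766·11.3235 = 0.2475  (Alcoa)
  w_1 = 0.145579·0.6710 + 0.002766·11.0224 = 0.1282  (Ford)
  w_2 = 0.145579·0.7076 + 0.002766·12.8553 = 0.1386  (Lockheed)
  w_3 = 0.145579·0.2784 + 0.002766·13.1319 = 0.0768  (Pfizer)
  w_4 = 0.145579·0.8906 + 0.002766·9.8593 = 0.1569  (Oracle)
  w_5 = 0.145579·1.2208 + 0.002766·1.7978 = 0.1827  (Exxon)
  w_6 = 0.145579·0.1012 + 0.002766·19.7149 = 0.0693  (Unilever)
Σw_i=1.0000  μᵀw=0.0890
σ²=wᵀΣw=λ₁·μ_p+λ₂ = 0.145579·0.089 + 0.002766 = 0.015723 ≈ 0.0157

0.2475  0.1282  0.1386  0.0768  0.1569  0.1827  0.0693


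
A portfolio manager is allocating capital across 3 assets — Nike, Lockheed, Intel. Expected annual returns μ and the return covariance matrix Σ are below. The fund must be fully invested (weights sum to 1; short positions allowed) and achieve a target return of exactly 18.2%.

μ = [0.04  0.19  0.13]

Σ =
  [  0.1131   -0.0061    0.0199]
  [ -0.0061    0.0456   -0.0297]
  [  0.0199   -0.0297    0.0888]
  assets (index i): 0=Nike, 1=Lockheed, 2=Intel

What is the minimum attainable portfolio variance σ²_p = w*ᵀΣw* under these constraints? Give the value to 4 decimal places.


0.0206

u=Σ⁻¹μ = [0.0665  6.5451  3.6381]
v=Σ⁻¹𝟙 = [6.9511  37.3066  22.1811]
a=μᵀu=1.719197  b=𝟙ᵀu=10.249828  c=𝟙ᵀv=66.438701  D=ac−b²=9.162249
λ₁=(c·0.182−b)/D = (66.438701·0.182−10.249828)/9.162249 = 0.201044
λ₂=(a−b·0.182)/D = (1.719197−10.249828·0.182)/9.162249 = -0.015965
w* = 0.201044·u + -0.015965·v:
  w_0 = 0.201044·0.0665 + -0.015965·6.9511 = -0.0976  (Nike)
  w_1 = 0.201044·6.5451 + -0.015965·37.3066 = 0.7203  (Lockheed)
  w_2 = 0.201044·3.6381 + -0.015965·22.1811 = 0.3773  (Intel)
Σw_i=1.0000  μᵀw=0.1820
σ²=wᵀΣw=λ₁·μ_p+λ₂ = 0.201044·0.182 + -0.015965 = 0.020625 ≈ 0.0206


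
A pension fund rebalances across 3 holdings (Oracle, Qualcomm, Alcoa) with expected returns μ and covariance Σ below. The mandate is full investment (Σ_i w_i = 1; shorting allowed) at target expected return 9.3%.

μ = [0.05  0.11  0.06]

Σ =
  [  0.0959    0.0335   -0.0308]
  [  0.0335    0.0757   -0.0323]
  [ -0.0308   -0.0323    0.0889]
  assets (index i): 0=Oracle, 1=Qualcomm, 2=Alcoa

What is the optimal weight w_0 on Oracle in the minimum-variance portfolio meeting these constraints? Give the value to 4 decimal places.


-0.0265

u=Σ⁻¹μ = [0.3205  1.9487  1.4940]
v=Σ⁻¹𝟙 = [11.2457  17.3916  21.4636]
a=μᵀu=0.320024  b=𝟙ᵀu=3.763178  c=𝟙ᵀv=50.100907  D=ac−b²=1.871964
λ₁=(c·0.093−b)/D = (50.100907·0.093−3.763178)/1.871964 = 0.478752
λ₂=(a−b·0.093)/D = (0.320024−3.763178·0.093)/1.871964 = -0.016000
w* = 0.478752·u + -0.016000·v:
  w_0 = 0.478752·0.3205 + -0.016000·11.2457 = -0.0265  (Oracle)
  w_1 = 0.478752·1.9487 + -0.016000·17.3916 = 0.6547  (Qualcomm)
  w_2 = 0.478752·1.4940 + -0.016000·21.4636 = 0.3718  (Alcoa)
Σw_i=1.0000  μᵀw=0.0930
σ²=wᵀΣw=λ₁·μ_p+λ₂ = 0.478752·0.093 + -0.016000 = 0.028524 ≈ 0.0285


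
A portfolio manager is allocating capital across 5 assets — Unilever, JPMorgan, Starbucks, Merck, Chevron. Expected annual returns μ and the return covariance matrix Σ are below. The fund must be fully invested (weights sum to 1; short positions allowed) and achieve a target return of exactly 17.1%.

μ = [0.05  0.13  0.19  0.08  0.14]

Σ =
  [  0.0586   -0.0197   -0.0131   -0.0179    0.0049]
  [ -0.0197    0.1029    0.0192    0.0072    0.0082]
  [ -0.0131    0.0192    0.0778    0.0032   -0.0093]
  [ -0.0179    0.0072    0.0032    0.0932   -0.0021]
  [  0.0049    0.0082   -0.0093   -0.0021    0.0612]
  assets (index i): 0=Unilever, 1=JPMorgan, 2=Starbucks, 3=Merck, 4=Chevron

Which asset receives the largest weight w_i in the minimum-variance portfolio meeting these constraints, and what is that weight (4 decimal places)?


Starbucks (0.5503)

p=Σ⁻¹μ = [1.8915  0.8247  2.8089  1.1176  2.4908]
q=Σ⁻¹𝟙 = [27.1903  9.5562  16.3547  15.0099  15.8828]
a=μᵀp=1.173606  b=𝟙ᵀp=9.133586  c=𝟙ᵀq=83.993849  D=ac−b²=15.153265
λ₁=(c·0.171−b)/D = (83.993849·0.171−9.133586)/15.153265 = 0.345098
λ₂=(a−b·0.171)/D = (1.173606−9.133586·0.171)/15.153265 = -0.025621
w* = 0.345098·p + -0.025621·q:
  w_0 = 0.345098·1.8915 + -0.025621·27.1903 = -0.0439  (Unilever)
  w_1 = 0.345098·0.8247 + -0.025621·9.5562 = 0.0398  (JPMorgan)
  w_2 = 0.345098·2.8089 + -0.025621·16.3547 = 0.5503  (Starbucks)
  w_3 = 0.345098·1.1176 + -0.025621·15.0099 = 0.0011  (Merck)
  w_4 = 0.345098·2.4908 + -0.025621·15.8828 = 0.4527  (Chevron)
Σw_i=1.0000  μᵀw=0.1710
σ²=wᵀΣw=λ₁·μ_p+λ₂ = 0.345098·0.171 + -0.025621 = 0.033391 ≈ 0.0334


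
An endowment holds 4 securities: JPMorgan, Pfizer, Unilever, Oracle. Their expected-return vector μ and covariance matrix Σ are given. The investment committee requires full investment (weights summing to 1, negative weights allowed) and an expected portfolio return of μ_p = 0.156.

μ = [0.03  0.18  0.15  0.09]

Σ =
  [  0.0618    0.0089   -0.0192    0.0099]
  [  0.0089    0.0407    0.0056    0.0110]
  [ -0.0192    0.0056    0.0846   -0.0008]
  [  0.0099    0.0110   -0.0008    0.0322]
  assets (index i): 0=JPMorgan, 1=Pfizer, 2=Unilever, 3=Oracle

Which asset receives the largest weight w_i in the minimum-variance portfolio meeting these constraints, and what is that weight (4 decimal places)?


x=Σ⁻¹μ = [0.1973  3.7591  1.5831  1.4896]
y=Σ⁻¹𝟙 = [15.2613  13.2182  14.6190  22.2114]
a=μᵀx=1.054072  b=𝟙ᵀx=7.028995  c=𝟙ᵀy=65.309926  D=ac−b²=19.434598
λ₁=(c·0.156−b)/D = (65.309926·0.156−7.028995)/19.434598 = 0.162563
λ₂=(a−b·0.156)/D = (1.054072−7.028995·0.156)/19.434598 = -0.002184
w* = 0.162563·x + -0.002184·y:
  w_0 = 0.162563·0.1973 + -0.002184·15.2613 = -0.0013  (JPMorgan)
  w_1 = 0.162563·3.7591 + -0.002184·13.2182 = 0.5822  (Pfizer)
  w_2 = 0.162563·1.5831 + -0.002184·14.6190 = 0.2254  (Unilever)
  w_3 = 0.162563·1.4896 + -0.002184·22.2114 = 0.1936  (Oracle)
Σw_i=1.0000  μᵀw=0.1560
σ²=wᵀΣw=λ₁·μ_p+λ₂ = 0.162563·0.156 + -0.002184 = 0.023176 ≈ 0.0232

Pfizer (0.5822)


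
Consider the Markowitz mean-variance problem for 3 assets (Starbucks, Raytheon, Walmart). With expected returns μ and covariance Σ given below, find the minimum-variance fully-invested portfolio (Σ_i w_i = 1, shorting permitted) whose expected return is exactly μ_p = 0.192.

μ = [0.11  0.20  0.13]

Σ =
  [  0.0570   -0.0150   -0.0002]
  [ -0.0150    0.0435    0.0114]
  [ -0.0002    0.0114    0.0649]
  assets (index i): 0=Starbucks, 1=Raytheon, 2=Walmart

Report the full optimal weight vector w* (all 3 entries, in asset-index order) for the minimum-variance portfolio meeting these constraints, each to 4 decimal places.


0.1615  0.9318  -0.0933

u=Σ⁻¹μ = [3.3775  5.4873  1.0496]
v=Σ⁻¹𝟙 = [25.1994  28.9523  10.4004]
a=μᵀu=1.605438  b=𝟙ᵀu=9.914447  c=𝟙ᵀv=64.552086  D=ac−b²=5.338116
λ₁=(c·0.192−b)/D = (64.552086·0.192−9.914447)/5.338116 = 0.464500
λ₂=(a−b·0.192)/D = (1.605438−9.914447·0.192)/5.338116 = -0.055850
w* = 0.464500·u + -0.055850·v:
  w_0 = 0.464500·3.3775 + -0.055850·25.1994 = 0.1615  (Starbucks)
  w_1 = 0.464500·5.4873 + -0.055850·28.9523 = 0.9318  (Raytheon)
  w_2 = 0.464500·1.0496 + -0.055850·10.4004 = -0.0933  (Walmart)
Σw_i=1.0000  μᵀw=0.1920
σ²=wᵀΣw=λ₁·μ_p+λ₂ = 0.464500·0.192 + -0.055850 = 0.033334 ≈ 0.0333


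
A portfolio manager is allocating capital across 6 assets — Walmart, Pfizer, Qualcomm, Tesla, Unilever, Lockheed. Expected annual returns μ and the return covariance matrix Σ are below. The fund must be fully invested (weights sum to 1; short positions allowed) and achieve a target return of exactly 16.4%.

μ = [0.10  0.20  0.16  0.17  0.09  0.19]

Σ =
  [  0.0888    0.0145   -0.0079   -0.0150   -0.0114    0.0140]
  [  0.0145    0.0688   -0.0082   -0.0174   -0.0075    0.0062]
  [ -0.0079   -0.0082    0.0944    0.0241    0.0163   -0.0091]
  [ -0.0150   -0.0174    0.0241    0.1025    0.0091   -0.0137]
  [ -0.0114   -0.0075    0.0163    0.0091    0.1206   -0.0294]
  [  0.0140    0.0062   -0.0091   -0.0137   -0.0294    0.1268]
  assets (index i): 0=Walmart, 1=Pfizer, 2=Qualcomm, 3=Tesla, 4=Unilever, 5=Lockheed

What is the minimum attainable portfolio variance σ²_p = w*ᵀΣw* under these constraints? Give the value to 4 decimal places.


0.0148

x=Σ⁻¹μ = [0.9260  3.3950  1.4972  2.1633  1.1261  1.8324]
y=Σ⁻¹𝟙 = [11.2083  16.6513  8.9115  12.5530  10.7519  10.3235]
a=μᵀx=1.828431  b=𝟙ᵀx=10.940077  c=𝟙ᵀy=70.399494  D=ac−b²=9.035372
λ₁=(c·0.164−b)/D = (70.399494·0.164−10.940077)/9.035372 = 0.067008
λ₂=(a−b·0.164)/D = (1.828431−10.940077·0.164)/9.035372 = 0.003792
w* = 0.067008·x + 0.003792·y:
  w_0 = 0.067008·0.9260 + 0.003792·11.2083 = 0.1046  (Walmart)
  w_1 = 0.067008·3.3950 + 0.003792·16.6513 = 0.2906  (Pfizer)
  w_2 = 0.067008·1.4972 + 0.003792·8.9115 = 0.1341  (Qualcomm)
  w_3 = 0.067008·2.1633 + 0.003792·12.5530 = 0.1926  (Tesla)
  w_4 = 0.067008·1.1261 + 0.003792·10.7519 = 0.1162  (Unilever)
  w_5 = 0.067008·1.8324 + 0.003792·10.3235 = 0.1619  (Lockheed)
Σw_i=1.0000  μᵀw=0.1640
σ²=wᵀΣw=λ₁·μ_p+λ₂ = 0.067008·0.164 + 0.003792 = 0.014781 ≈ 0.0148


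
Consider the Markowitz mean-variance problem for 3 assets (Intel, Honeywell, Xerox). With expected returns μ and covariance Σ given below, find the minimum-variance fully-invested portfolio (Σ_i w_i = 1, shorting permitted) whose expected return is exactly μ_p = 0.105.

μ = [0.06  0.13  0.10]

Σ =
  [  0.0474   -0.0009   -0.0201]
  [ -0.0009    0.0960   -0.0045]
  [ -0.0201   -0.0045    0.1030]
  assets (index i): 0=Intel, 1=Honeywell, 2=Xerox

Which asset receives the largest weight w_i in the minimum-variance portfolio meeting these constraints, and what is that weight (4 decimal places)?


Honeywell (0.4622)

g=Σ⁻¹μ = [1.8877  1.4376  1.4020]
h=Σ⁻¹𝟙 = [27.9556  11.4129  15.6628]
a=μᵀg=0.440350  b=𝟙ᵀg=4.727292  c=𝟙ᵀh=55.031261  D=ac−b²=1.885747
λ₁=(c·0.105−b)/D = (55.031261·0.105−4.727292)/1.885747 = 0.557334
λ₂=(a−b·0.105)/D = (0.440350−4.727292·0.105)/1.885747 = -0.029705
w* = 0.557334·g + -0.029705·h:
  w_0 = 0.557334·1.8877 + -0.029705·27.9556 = 0.2216  (Intel)
  w_1 = 0.557334·1.4376 + -0.029705·11.4129 = 0.4622  (Honeywell)
  w_2 = 0.557334·1.4020 + -0.029705·15.6628 = 0.3162  (Xerox)
Σw_i=1.0000  μᵀw=0.1050
σ²=wᵀΣw=λ₁·μ_p+λ₂ = 0.557334·0.105 + -0.029705 = 0.028815 ≈ 0.0288


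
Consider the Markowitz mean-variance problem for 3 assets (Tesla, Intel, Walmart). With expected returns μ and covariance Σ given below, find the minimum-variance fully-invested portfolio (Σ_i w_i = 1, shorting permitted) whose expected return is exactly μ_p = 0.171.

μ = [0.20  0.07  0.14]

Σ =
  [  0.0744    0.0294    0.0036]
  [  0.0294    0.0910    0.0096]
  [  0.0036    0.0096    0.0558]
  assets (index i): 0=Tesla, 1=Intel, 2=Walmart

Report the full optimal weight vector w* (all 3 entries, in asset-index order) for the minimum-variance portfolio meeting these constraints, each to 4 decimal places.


g=Σ⁻¹μ = [2.7147  -0.3606  2.3959]
h=Σ⁻¹𝟙 = [10.3053  5.9471  16.2331]
a=μᵀg=0.853125  b=𝟙ᵀg=4.750000  c=𝟙ᵀh=32.485549  D=ac−b²=5.151736
λ₁=(c·0.171−b)/D = (32.485549·0.171−4.750000)/5.151736 = 0.156264
λ₂=(a−b·0.171)/D = (0.853125−4.750000·0.171)/5.151736 = 0.007934
w* = 0.156264·g + 0.007934·h:
  w_0 = 0.156264·2.7147 + 0.007934·10.3053 = 0.5060  (Tesla)
  w_1 = 0.156264·-0.3606 + 0.007934·5.9471 = -0.0092  (Intel)
  w_2 = 0.156264·2.3959 + 0.007934·16.2331 = 0.5032  (Walmart)
Σw_i=1.0000  μᵀw=0.1710
σ²=wᵀΣw=λ₁·μ_p+λ₂ = 0.156264·0.171 + 0.007934 = 0.034655 ≈ 0.0347

0.5060  -0.0092  0.5032


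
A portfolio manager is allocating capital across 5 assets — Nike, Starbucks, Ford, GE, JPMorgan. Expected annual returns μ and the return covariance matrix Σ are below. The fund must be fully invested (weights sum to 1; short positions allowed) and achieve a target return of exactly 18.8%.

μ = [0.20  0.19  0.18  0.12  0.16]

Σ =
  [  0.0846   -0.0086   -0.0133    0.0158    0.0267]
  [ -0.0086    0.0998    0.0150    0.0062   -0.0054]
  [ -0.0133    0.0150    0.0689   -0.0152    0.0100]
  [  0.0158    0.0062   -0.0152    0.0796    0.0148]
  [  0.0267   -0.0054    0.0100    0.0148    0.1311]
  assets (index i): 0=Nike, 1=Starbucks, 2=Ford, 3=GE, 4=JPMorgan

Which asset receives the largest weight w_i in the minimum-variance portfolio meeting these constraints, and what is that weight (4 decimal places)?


Nike (0.3856)

u=Σ⁻¹μ = [2.6313  1.6118  3.0181  1.3679  0.3663]
v=Σ⁻¹𝟙 = [12.1929  7.8210  17.4956  12.3656  2.7362]
a=μᵀu=1.598520  b=𝟙ᵀu=8.995431  c=𝟙ᵀv=52.611231  D=ac−b²=3.182333
λ₁=(c·0.188−b)/D = (52.611231·0.188−8.995431)/3.182333 = 0.281391
λ₂=(a−b·0.188)/D = (1.598520−8.995431·0.188)/3.182333 = -0.029105
w* = 0.281391·u + -0.029105·v:
  w_0 = 0.281391·2.6313 + -0.029105·12.1929 = 0.3856  (Nike)
  w_1 = 0.281391·1.6118 + -0.029105·7.8210 = 0.2259  (Starbucks)
  w_2 = 0.281391·3.0181 + -0.029105·17.4956 = 0.3401  (Ford)
  w_3 = 0.281391·1.3679 + -0.029105·12.3656 = 0.0250  (GE)
  w_4 = 0.281391·0.3663 + -0.029105·2.7362 = 0.0234  (JPMorgan)
Σw_i=1.0000  μᵀw=0.1880
σ²=wᵀΣw=λ₁·μ_p+λ₂ = 0.281391·0.188 + -0.029105 = 0.023797 ≈ 0.0238


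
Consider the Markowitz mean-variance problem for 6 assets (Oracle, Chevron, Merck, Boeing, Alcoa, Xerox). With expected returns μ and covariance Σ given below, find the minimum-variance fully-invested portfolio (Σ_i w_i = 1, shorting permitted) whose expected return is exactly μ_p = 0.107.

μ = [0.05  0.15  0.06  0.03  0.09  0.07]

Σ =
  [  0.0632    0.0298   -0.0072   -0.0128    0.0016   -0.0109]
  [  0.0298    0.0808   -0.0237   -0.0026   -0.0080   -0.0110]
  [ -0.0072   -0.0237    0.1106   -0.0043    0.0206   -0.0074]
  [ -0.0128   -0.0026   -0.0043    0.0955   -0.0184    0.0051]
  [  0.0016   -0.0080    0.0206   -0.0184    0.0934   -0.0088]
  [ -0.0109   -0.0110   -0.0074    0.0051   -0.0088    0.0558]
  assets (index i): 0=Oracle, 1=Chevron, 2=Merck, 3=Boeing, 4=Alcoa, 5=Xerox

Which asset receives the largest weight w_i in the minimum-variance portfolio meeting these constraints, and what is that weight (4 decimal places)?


x=Σ⁻¹μ = [0.1608  2.5206  1.0189  0.5830  1.2613  2.0635]
y=Σ⁻¹𝟙 = [17.4216  15.4042  13.1998  15.1420  14.3422  26.9894]
a=μᵀx=0.722709  b=𝟙ᵀx=7.608017  c=𝟙ᵀy=102.499212  D=ac−b²=16.195145
λ₁=(c·0.107−b)/D = (102.499212·0.107−7.608017)/16.195145 = 0.207432
λ₂=(a−b·0.107)/D = (0.722709−7.608017·0.107)/16.195145 = -0.005641
w* = 0.207432·x + -0.005641·y:
  w_0 = 0.207432·0.1608 + -0.005641·17.4216 = -0.0649  (Oracle)
  w_1 = 0.207432·2.5206 + -0.005641·15.4042 = 0.4360  (Chevron)
  w_2 = 0.207432·1.0189 + -0.005641·13.1998 = 0.1369  (Merck)
  w_3 = 0.207432·0.5830 + -0.005641·15.1420 = 0.0355  (Boeing)
  w_4 = 0.207432·1.2613 + -0.005641·14.3422 = 0.1807  (Alcoa)
  w_5 = 0.207432·2.0635 + -0.005641·26.9894 = 0.2758  (Xerox)
Σw_i=1.0000  μᵀw=0.1070
σ²=wᵀΣw=λ₁·μ_p+λ₂ = 0.207432·0.107 + -0.005641 = 0.016555 ≈ 0.0166

Chevron (0.4360)


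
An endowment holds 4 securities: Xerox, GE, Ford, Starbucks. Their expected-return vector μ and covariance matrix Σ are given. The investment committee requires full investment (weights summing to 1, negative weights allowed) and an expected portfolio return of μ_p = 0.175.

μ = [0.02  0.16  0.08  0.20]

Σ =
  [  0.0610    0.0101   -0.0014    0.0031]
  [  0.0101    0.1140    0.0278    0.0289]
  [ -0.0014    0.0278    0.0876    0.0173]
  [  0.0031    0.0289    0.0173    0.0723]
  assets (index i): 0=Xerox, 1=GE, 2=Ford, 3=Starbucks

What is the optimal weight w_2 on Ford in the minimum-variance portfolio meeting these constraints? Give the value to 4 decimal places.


0.0691

u=Σ⁻¹μ = [0.0883  0.7322  0.2042  2.4209]
v=Σ⁻¹𝟙 = [15.6421  2.7044  8.8394  9.9644]
a=μᵀu=0.619436  b=𝟙ᵀu=3.445595  c=𝟙ᵀv=37.150420  D=ac−b²=11.140186
λ₁=(c·0.175−b)/D = (37.150420·0.175−3.445595)/11.140186 = 0.274298
λ₂=(a−b·0.175)/D = (0.619436−3.445595·0.175)/11.140186 = 0.001477
w* = 0.274298·u + 0.001477·v:
  w_0 = 0.274298·0.0883 + 0.001477·15.6421 = 0.0473  (Xerox)
  w_1 = 0.274298·0.7322 + 0.001477·2.7044 = 0.2048  (GE)
  w_2 = 0.274298·0.2042 + 0.001477·8.8394 = 0.0691  (Ford)
  w_3 = 0.274298·2.4209 + 0.001477·9.9644 = 0.6788  (Starbucks)
Σw_i=1.0000  μᵀw=0.1750
σ²=wᵀΣw=λ₁·μ_p+λ₂ = 0.274298·0.175 + 0.001477 = 0.049479 ≈ 0.0495


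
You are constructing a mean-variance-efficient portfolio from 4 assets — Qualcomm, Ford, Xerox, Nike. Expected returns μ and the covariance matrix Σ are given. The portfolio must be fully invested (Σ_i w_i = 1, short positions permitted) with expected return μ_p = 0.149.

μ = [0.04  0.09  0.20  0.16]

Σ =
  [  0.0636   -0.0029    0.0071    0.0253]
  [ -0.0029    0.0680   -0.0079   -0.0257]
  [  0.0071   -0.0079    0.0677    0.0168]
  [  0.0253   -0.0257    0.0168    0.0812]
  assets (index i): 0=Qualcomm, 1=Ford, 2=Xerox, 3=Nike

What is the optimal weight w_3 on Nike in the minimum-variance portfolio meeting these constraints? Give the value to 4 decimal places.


0.3054

p=Σ⁻¹μ = [-0.4977  2.5088  2.7140  2.3580]
q=Σ⁻¹𝟙 = [9.9333  21.7014  12.9332  13.4130]
a=μᵀp=1.125972  b=𝟙ᵀp=7.083168  c=𝟙ᵀq=57.980850  D=ac−b²=15.113522
λ₁=(c·0.149−b)/D = (57.980850·0.149−7.083168)/15.113522 = 0.102953
λ₂=(a−b·0.149)/D = (1.125972−7.083168·0.149)/15.113522 = 0.004670
w* = 0.102953·p + 0.004670·q:
  w_0 = 0.102953·-0.4977 + 0.004670·9.9333 = -0.0048  (Qualcomm)
  w_1 = 0.102953·2.5088 + 0.004670·21.7014 = 0.3596  (Ford)
  w_2 = 0.102953·2.7140 + 0.004670·12.9332 = 0.3398  (Xerox)
  w_3 = 0.102953·2.3580 + 0.004670·13.4130 = 0.3054  (Nike)
Σw_i=1.0000  μᵀw=0.1490
σ²=wᵀΣw=λ₁·μ_p+λ₂ = 0.102953·0.149 + 0.004670 = 0.020010 ≈ 0.0200
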